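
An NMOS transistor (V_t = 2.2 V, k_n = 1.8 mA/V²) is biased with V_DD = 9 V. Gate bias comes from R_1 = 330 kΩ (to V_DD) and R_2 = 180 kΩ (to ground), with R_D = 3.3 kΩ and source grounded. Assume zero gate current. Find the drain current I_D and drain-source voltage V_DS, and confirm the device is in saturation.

V_G = V_DD·R_2/(R_1+R_2) = 9×180/510 = 3.18 V. With the source grounded, V_GS = V_G = 3.18 V.
Assume saturation: I_D = (k_n/2)(V_GS − V_t)² = (1.8/2)×(3.18 − 2.2)² = 0.9×0.976² = 0.858 mA.
V_DS = V_DD − I_D·R_D = 9 − 0.858×3.3 = 6.17 V.
Saturation requires V_DS ≥ V_GS − V_t = 0.976 V; 6.17 ≥ 0.976 ✓.

I_D ≈ 0.86 mA, V_DS ≈ 6.2 V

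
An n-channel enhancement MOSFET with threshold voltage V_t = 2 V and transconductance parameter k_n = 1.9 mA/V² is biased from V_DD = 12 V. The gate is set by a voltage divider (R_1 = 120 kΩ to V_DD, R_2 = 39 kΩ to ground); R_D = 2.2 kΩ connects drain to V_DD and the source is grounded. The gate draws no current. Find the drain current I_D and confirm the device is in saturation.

V_G = V_DD·R_2/(R_1+R_2) = 12×39/159 = 2.94 V. With the source grounded, V_GS = V_G = 2.94 V.
Assume saturation: I_D = (k_n/2)(V_GS − V_t)² = (1.9/2)×(2.94 − 2)² = 0.95×0.943² = 0.845 mA.
V_DS = V_DD − I_D·R_D = 12 − 0.845×2.2 = 10.1 V.
Saturation requires V_DS ≥ V_GS − V_t = 0.943 V; 10.1 ≥ 0.943 ✓.

I_D ≈ 0.85 mA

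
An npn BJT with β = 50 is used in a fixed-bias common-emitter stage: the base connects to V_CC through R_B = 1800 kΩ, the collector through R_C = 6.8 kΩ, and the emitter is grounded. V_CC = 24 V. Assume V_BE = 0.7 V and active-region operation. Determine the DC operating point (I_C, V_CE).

I_C ≈ 0.65 mA, V_CE ≈ 20 V

Base loop: V_CC = I_B·R_B + V_BE, so I_B = (24 − 0.7)/1800 kΩ = 0.0129 mA.
In the active region I_C = β·I_B = 50 × 0.0129 = 0.647 mA.
Collector loop: V_CE = V_CC − I_C·R_C = 24 − 0.647×6.8 = 19.6 V.
Since V_CE = 19.6 V > V_CE(sat) ≈ 0.2 V, the transistor is in the active region as assumed.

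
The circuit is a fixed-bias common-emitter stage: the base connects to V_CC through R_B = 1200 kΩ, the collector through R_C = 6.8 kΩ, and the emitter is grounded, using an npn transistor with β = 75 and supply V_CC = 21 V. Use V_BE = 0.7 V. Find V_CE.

V_CE ≈ 12 V

Base loop: V_CC = I_B·R_B + V_BE, so I_B = (21 − 0.7)/1200 kΩ = 0.0169 mA.
In the active region I_C = β·I_B = 75 × 0.0169 = 1.27 mA.
Collector loop: V_CE = V_CC − I_C·R_C = 21 − 1.27×6.8 = 12.4 V.
Since V_CE = 12.4 V > V_CE(sat) ≈ 0.2 V, the transistor is in the active region as assumed.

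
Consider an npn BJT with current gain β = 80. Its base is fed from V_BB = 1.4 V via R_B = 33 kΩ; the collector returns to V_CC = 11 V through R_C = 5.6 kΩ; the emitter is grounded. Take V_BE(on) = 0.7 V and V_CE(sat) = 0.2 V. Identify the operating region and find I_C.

Assume active. Base-emitter loop: I_B = (V_BB − V_BE)/R_B = (1.4 − 0.7)/33 = 0.0212 mA.
I_C = β·I_B = 80×0.0212 = 1.7 mA.
V_CE = V_CC − I_C·R_C = 11 − 1.7×5.6 = 1.5 V > V_CE(sat), so the active-region assumption holds.

active; I_C ≈ 1.7 mA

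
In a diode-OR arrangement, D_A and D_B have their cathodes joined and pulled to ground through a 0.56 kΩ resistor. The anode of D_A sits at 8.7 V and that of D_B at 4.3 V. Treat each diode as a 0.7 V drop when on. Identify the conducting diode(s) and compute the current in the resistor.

Assume both conduct. Then node N would need to be at both 8.7−0.7 = 8 V and 4.3−0.7 = 3.6 V, which is impossible.
Assume only D_A conducts: V_N = 8.7 − 0.7 = 8 V, so I_R = 8/0.56 = 14.3 mA.
Check D_B: its anode-to-cathode voltage is 4.3 − 8 = -3.7 V < 0.7 V, so it is off. The assumption is consistent.

Only D_A conducts; I_R ≈ 14 mA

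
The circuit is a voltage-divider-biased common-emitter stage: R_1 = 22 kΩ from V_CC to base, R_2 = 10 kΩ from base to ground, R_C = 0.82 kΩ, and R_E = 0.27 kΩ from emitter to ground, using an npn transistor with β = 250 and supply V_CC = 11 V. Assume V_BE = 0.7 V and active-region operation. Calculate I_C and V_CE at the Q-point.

Thevenize the base divider: V_Th = V_CC·R_2/(R_1+R_2) = 11×10/32 = 3.44 V, R_Th = R_1‖R_2 = 6.88 kΩ.
Base-emitter loop: V_Th = I_B·R_Th + V_BE + (β+1)I_B·R_E, so I_B = (3.44 − 0.7) / (6.88 + 251×0.27) = 0.0367 mA.
I_C = β·I_B = 250×0.0367 = 9.17 mA, and I_E = (β+1)I_B = 9.21 mA.
V_CE = V_CC − I_C·R_C − I_E·R_E = 11 − 9.17×0.82 − 9.21×0.27 = 0.997 V.
V_CE = 0.997 V > 0.2 V confirms active-region operation.

I_C ≈ 9.2 mA, V_CE ≈ 1 V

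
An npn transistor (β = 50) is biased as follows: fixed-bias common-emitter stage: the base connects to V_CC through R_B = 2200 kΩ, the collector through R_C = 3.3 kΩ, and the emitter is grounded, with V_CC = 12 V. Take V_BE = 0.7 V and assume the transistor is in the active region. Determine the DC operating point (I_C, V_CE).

Base loop: V_CC = I_B·R_B + V_BE, so I_B = (12 − 0.7)/2200 kΩ = 0.00514 mA.
In the active region I_C = β·I_B = 50 × 0.00514 = 0.257 mA.
Collector loop: V_CE = V_CC − I_C·R_C = 12 − 0.257×3.3 = 11.2 V.
Since V_CE = 11.2 V > V_CE(sat) ≈ 0.2 V, the transistor is in the active region as assumed.

I_C ≈ 0.26 mA, V_CE ≈ 11 V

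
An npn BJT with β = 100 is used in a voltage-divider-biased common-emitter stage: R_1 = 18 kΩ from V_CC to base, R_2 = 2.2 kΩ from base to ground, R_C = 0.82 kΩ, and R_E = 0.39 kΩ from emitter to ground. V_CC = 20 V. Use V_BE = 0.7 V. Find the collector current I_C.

Thevenize the base divider: V_Th = V_CC·R_2/(R_1+R_2) = 20×2.2/20.2 = 2.18 V, R_Th = R_1‖R_2 = 1.96 kΩ.
Base-emitter loop: V_Th = I_B·R_Th + V_BE + (β+1)I_B·R_E, so I_B = (2.18 − 0.7) / (1.96 + 101×0.39) = 0.0357 mA.
I_C = β·I_B = 100×0.0357 = 3.57 mA, and I_E = (β+1)I_B = 3.61 mA.
V_CE = V_CC − I_C·R_C − I_E·R_E = 20 − 3.57×0.82 − 3.61×0.39 = 15.7 V.
V_CE = 15.7 V > 0.2 V confirms active-region operation.

I_C ≈ 3.6 mA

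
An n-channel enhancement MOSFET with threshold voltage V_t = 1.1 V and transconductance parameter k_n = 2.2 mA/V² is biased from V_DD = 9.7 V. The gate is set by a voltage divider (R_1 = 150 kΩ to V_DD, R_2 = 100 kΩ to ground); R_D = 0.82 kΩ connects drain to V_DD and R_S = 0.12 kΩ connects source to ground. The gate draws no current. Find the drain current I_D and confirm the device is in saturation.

I_D ≈ 5.1 mA

V_G = V_DD·R_2/(R_1+R_2) = 9.7×100/250 = 3.88 V.
Assume saturation: I_D = (k_n/2)(V_GS − V_t)² with V_GS = V_G − I_D·R_S = 3.88 − 0.12·I_D.
Substituting gives 0.0158·I_D² − 1.73·I_D + 8.5 = 0, with roots I_D = 5.14 or 104 mA.
The root I_D = 104 mA gives V_GS = -8.64 V ≤ V_t, so take I_D = 5.14 mA.
Then V_GS = 3.26 V and V_DS = V_DD − I_D(R_D+R_S) = 9.7 − 5.14×0.94 = 4.86 V.
Saturation requires V_DS ≥ V_GS − V_t = 2.16 V; 4.86 ≥ 2.16 ✓.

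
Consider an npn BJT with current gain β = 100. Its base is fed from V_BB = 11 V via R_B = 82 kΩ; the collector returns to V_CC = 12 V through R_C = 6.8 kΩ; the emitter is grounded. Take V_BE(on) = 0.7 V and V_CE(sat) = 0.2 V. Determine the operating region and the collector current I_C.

saturation; I_C ≈ 1.7 mA

Assume active: I_B = (11 − 0.7)/82 = 0.126 mA, giving I_C = β·I_B = 12.6 mA.
But then V_CE = 12 − 12.6×6.8 = -73.4 V < V_CE(sat) = 0.2 V — impossible in the active region.
So the transistor is saturated. With V_CE = 0.2 V, I_C = (V_CC − 0.2)/R_C = 11.8/6.8 = 1.74 mA.
Check: β·I_B = 12.6 mA > I_C = 1.74 mA, confirming saturation.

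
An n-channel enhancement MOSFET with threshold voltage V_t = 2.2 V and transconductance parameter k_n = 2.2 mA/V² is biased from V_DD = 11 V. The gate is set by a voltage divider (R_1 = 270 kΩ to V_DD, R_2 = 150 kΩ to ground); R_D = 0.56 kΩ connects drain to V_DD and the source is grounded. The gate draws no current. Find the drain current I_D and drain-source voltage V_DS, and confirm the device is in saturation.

I_D ≈ 3.3 mA, V_DS ≈ 9.2 V

V_G = V_DD·R_2/(R_1+R_2) = 11×150/420 = 3.93 V. With the source grounded, V_GS = V_G = 3.93 V.
Assume saturation: I_D = (k_n/2)(V_GS − V_t)² = (2.2/2)×(3.93 − 2.2)² = 1.1×1.73² = 3.29 mA.
V_DS = V_DD − I_D·R_D = 11 − 3.29×0.56 = 9.16 V.
Saturation requires V_DS ≥ V_GS − V_t = 1.73 V; 9.16 ≥ 1.73 ✓.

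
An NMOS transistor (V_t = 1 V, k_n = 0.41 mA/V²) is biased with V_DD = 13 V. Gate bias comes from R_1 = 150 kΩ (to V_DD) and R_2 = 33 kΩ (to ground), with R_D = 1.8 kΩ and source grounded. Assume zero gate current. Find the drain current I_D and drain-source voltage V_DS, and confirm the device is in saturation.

V_G = V_DD·R_2/(R_1+R_2) = 13×33/183 = 2.34 V. With the source grounded, V_GS = V_G = 2.34 V.
Assume saturation: I_D = (k_n/2)(V_GS − V_t)² = (0.41/2)×(2.34 − 1)² = 0.205×1.34² = 0.37 mA.
V_DS = V_DD − I_D·R_D = 13 − 0.37×1.8 = 12.3 V.
Saturation requires V_DS ≥ V_GS − V_t = 1.34 V; 12.3 ≥ 1.34 ✓.

I_D ≈ 0.37 mA, V_DS ≈ 12 V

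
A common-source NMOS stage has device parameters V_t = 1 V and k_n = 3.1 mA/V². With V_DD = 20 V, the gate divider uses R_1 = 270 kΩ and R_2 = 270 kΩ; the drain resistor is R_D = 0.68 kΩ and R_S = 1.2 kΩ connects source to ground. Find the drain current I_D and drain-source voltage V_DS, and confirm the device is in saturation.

V_G = V_DD·R_2/(R_1+R_2) = 20×270/540 = 10 V.
Assume saturation: I_D = (k_n/2)(V_GS − V_t)² with V_GS = V_G − I_D·R_S = 10 − 1.2·I_D.
Substituting gives 2.23·I_D² − 34.5·I_D + 126 = 0, with roots I_D = 5.88 or 9.57 mA.
The root I_D = 9.57 mA gives V_GS = -1.48 V ≤ V_t, so take I_D = 5.88 mA.
Then V_GS = 2.95 V and V_DS = V_DD − I_D(R_D+R_S) = 20 − 5.88×1.88 = 8.95 V.
Saturation requires V_DS ≥ V_GS − V_t = 1.95 V; 8.95 ≥ 1.95 ✓.

I_D ≈ 5.9 mA, V_DS ≈ 9 V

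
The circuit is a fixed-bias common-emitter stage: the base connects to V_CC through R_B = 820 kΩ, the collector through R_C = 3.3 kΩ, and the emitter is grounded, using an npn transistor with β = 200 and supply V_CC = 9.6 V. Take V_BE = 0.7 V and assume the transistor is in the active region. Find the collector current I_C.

Base loop: V_CC = I_B·R_B + V_BE, so I_B = (9.6 − 0.7)/820 kΩ = 0.0109 mA.
In the active region I_C = β·I_B = 200 × 0.0109 = 2.17 mA.
Collector loop: V_CE = V_CC − I_C·R_C = 9.6 − 2.17×3.3 = 2.44 V.
Since V_CE = 2.44 V > V_CE(sat) ≈ 0.2 V, the transistor is in the active region as assumed.

I_C ≈ 2.2 mA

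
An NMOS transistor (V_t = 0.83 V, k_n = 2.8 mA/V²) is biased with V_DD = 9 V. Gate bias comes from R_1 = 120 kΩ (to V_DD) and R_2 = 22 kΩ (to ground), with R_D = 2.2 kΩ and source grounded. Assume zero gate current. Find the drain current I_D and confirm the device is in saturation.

I_D ≈ 0.45 mA

V_G = V_DD·R_2/(R_1+R_2) = 9×22/142 = 1.39 V. With the source grounded, V_GS = V_G = 1.39 V.
Assume saturation: I_D = (k_n/2)(V_GS − V_t)² = (2.8/2)×(1.39 − 0.83)² = 1.4×0.564² = 0.446 mA.
V_DS = V_DD − I_D·R_D = 9 − 0.446×2.2 = 8.02 V.
Saturation requires V_DS ≥ V_GS − V_t = 0.564 V; 8.02 ≥ 0.564 ✓.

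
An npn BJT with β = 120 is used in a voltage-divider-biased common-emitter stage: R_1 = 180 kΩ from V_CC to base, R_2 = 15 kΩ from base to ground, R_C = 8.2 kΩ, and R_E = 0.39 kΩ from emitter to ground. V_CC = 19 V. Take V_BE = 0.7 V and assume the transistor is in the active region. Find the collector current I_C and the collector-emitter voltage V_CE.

I_C ≈ 1.5 mA, V_CE ≈ 6.1 V

Thevenize the base divider: V_Th = V_CC·R_2/(R_1+R_2) = 19×15/195 = 1.46 V, R_Th = R_1‖R_2 = 13.8 kΩ.
Base-emitter loop: V_Th = I_B·R_Th + V_BE + (β+1)I_B·R_E, so I_B = (1.46 − 0.7) / (13.8 + 121×0.39) = 0.0125 mA.
I_C = β·I_B = 120×0.0125 = 1.5 mA, and I_E = (β+1)I_B = 1.51 mA.
V_CE = V_CC − I_C·R_C − I_E·R_E = 19 − 1.5×8.2 − 1.51×0.39 = 6.13 V.
V_CE = 6.13 V > 0.2 V confirms active-region operation.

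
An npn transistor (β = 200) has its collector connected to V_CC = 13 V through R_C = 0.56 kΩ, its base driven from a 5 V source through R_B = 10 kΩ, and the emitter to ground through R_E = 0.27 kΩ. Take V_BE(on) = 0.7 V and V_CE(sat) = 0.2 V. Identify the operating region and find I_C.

active; I_C ≈ 13 mA

Assume active. Base-emitter loop: I_B = (V_BB − V_BE)/(R_B + (β+1)R_E) = (5 − 0.7)/(10 + 201×0.27) = 0.0669 mA.
I_C = β·I_B = 200×0.0669 = 13.4 mA.
V_CE = V_CC − I_C·R_C − I_E·R_E = 13 − 13.4×0.56 − 13.4×0.27 = 1.88 V > V_CE(sat), so the active-region assumption holds.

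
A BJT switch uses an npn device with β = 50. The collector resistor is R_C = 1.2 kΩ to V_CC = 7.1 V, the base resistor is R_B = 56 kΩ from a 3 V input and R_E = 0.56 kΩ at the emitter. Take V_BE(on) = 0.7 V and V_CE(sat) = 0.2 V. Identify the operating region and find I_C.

Assume active. Base-emitter loop: I_B = (V_BB − V_BE)/(R_B + (β+1)R_E) = (3 − 0.7)/(56 + 51×0.56) = 0.0272 mA.
I_C = β·I_B = 50×0.0272 = 1.36 mA.
V_CE = V_CC − I_C·R_C − I_E·R_E = 7.1 − 1.36×1.2 − 1.39×0.56 = 4.69 V > V_CE(sat), so the active-region assumption holds.

active; I_C ≈ 1.4 mA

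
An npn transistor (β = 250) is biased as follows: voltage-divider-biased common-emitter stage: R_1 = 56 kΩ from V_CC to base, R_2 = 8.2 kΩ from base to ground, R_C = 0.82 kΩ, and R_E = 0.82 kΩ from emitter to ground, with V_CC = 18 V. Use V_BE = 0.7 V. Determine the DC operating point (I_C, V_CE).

I_C ≈ 1.9 mA, V_CE ≈ 15 V

Thevenize the base divider: V_Th = V_CC·R_2/(R_1+R_2) = 18×8.2/64.2 = 2.3 V, R_Th = R_1‖R_2 = 7.15 kΩ.
Base-emitter loop: V_Th = I_B·R_Th + V_BE + (β+1)I_B·R_E, so I_B = (2.3 − 0.7) / (7.15 + 251×0.82) = 0.00751 mA.
I_C = β·I_B = 250×0.00751 = 1.88 mA, and I_E = (β+1)I_B = 1.88 mA.
V_CE = V_CC − I_C·R_C − I_E·R_E = 18 − 1.88×0.82 − 1.88×0.82 = 14.9 V.
V_CE = 14.9 V > 0.2 V confirms active-region operation.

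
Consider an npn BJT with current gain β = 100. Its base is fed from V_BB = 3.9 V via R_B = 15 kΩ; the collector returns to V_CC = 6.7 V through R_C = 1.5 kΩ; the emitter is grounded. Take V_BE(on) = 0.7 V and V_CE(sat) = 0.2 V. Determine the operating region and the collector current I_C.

saturation; I_C ≈ 4.3 mA

Assume active: I_B = (3.9 − 0.7)/15 = 0.213 mA, giving I_C = β·I_B = 21.3 mA.
But then V_CE = 6.7 − 21.3×1.5 = -25.3 V < V_CE(sat) = 0.2 V — impossible in the active region.
So the transistor is saturated. With V_CE = 0.2 V, I_C = (V_CC − 0.2)/R_C = 6.5/1.5 = 4.33 mA.
Check: β·I_B = 21.3 mA > I_C = 4.33 mA, confirming saturation.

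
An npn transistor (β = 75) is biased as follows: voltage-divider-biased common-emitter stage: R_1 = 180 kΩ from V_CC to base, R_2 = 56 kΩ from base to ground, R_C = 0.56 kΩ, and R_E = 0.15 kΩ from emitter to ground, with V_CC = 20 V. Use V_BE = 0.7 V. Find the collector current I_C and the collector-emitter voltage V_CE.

Thevenize the base divider: V_Th = V_CC·R_2/(R_1+R_2) = 20×56/236 = 4.75 V, R_Th = R_1‖R_2 = 42.7 kΩ.
Base-emitter loop: V_Th = I_B·R_Th + V_BE + (β+1)I_B·R_E, so I_B = (4.75 − 0.7) / (42.7 + 76×0.15) = 0.0748 mA.
I_C = β·I_B = 75×0.0748 = 5.61 mA, and I_E = (β+1)I_B = 5.68 mA.
V_CE = V_CC − I_C·R_C − I_E·R_E = 20 − 5.61×0.56 − 5.68×0.15 = 16 V.
V_CE = 16 V > 0.2 V confirms active-region operation.

I_C ≈ 5.6 mA, V_CE ≈ 16 V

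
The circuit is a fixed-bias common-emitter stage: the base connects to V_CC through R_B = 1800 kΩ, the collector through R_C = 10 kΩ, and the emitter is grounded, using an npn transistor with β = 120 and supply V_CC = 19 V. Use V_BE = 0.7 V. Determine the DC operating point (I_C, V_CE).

Base loop: V_CC = I_B·R_B + V_BE, so I_B = (19 − 0.7)/1800 kΩ = 0.0102 mA.
In the active region I_C = β·I_B = 120 × 0.0102 = 1.22 mA.
Collector loop: V_CE = V_CC − I_C·R_C = 19 − 1.22×10 = 6.8 V.
Since V_CE = 6.8 V > V_CE(sat) ≈ 0.2 V, the transistor is in the active region as assumed.

I_C ≈ 1.2 mA, V_CE ≈ 6.8 V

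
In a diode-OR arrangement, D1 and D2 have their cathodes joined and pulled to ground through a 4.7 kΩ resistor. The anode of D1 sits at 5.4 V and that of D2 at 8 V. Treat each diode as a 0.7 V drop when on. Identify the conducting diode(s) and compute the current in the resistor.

Only D2 conducts; I_R ≈ 1.6 mA

Assume both conduct. Then node N would need to be at both 5.4−0.7 = 4.7 V and 8−0.7 = 7.3 V, which is impossible.
Assume only D2 conducts: V_N = 8 − 0.7 = 7.3 V, so I_R = 7.3/4.7 = 1.55 mA.
Check D1: its anode-to-cathode voltage is 5.4 − 7.3 = -1.9 V < 0.7 V, so it is off. The assumption is consistent.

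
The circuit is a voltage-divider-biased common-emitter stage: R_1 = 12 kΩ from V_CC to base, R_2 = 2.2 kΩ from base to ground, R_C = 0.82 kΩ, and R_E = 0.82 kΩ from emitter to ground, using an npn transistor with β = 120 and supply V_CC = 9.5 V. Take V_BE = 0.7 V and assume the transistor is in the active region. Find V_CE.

Thevenize the base divider: V_Th = V_CC·R_2/(R_1+R_2) = 9.5×2.2/14.2 = 1.47 V, R_Th = R_1‖R_2 = 1.86 kΩ.
Base-emitter loop: V_Th = I_B·R_Th + V_BE + (β+1)I_B·R_E, so I_B = (1.47 − 0.7) / (1.86 + 121×0.82) = 0.00764 mA.
I_C = β·I_B = 120×0.00764 = 0.916 mA, and I_E = (β+1)I_B = 0.924 mA.
V_CE = V_CC − I_C·R_C − I_E·R_E = 9.5 − 0.916×0.82 − 0.924×0.82 = 7.99 V.
V_CE = 7.99 V > 0.2 V confirms active-region operation.

V_CE ≈ 8 V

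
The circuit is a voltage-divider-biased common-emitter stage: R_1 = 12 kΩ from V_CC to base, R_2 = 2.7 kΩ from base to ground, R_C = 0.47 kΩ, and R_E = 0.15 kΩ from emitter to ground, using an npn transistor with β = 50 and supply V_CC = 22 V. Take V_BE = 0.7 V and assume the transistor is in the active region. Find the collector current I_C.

Thevenize the base divider: V_Th = V_CC·R_2/(R_1+R_2) = 22×2.7/14.7 = 4.04 V, R_Th = R_1‖R_2 = 2.2 kΩ.
Base-emitter loop: V_Th = I_B·R_Th + V_BE + (β+1)I_B·R_E, so I_B = (4.04 − 0.7) / (2.2 + 51×0.15) = 0.339 mA.
I_C = β·I_B = 50×0.339 = 17 mA, and I_E = (β+1)I_B = 17.3 mA.
V_CE = V_CC − I_C·R_C − I_E·R_E = 22 − 17×0.47 − 17.3×0.15 = 11.4 V.
V_CE = 11.4 V > 0.2 V confirms active-region operation.

I_C ≈ 17 mA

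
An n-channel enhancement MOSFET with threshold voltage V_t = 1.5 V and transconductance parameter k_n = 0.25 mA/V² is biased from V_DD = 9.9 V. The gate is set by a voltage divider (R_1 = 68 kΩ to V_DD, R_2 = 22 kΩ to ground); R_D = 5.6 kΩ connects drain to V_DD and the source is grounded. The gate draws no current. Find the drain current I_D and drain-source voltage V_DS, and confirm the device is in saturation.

I_D ≈ 0.11 mA, V_DS ≈ 9.3 V

V_G = V_DD·R_2/(R_1+R_2) = 9.9×22/90 = 2.42 V. With the source grounded, V_GS = V_G = 2.42 V.
Assume saturation: I_D = (k_n/2)(V_GS − V_t)² = (0.25/2)×(2.42 − 1.5)² = 0.125×0.92² = 0.106 mA.
V_DS = V_DD − I_D·R_D = 9.9 − 0.106×5.6 = 9.31 V.
Saturation requires V_DS ≥ V_GS − V_t = 0.92 V; 9.31 ≥ 0.92 ✓.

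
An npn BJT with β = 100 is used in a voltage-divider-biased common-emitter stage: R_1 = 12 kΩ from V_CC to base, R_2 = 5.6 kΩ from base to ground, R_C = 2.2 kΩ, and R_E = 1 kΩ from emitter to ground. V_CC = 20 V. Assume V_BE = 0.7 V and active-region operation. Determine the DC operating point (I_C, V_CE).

I_C ≈ 5.4 mA, V_CE ≈ 2.7 V

Thevenize the base divider: V_Th = V_CC·R_2/(R_1+R_2) = 20×5.6/17.6 = 6.36 V, R_Th = R_1‖R_2 = 3.82 kΩ.
Base-emitter loop: V_Th = I_B·R_Th + V_BE + (β+1)I_B·R_E, so I_B = (6.36 − 0.7) / (3.82 + 101×1) = 0.054 mA.
I_C = β·I_B = 100×0.054 = 5.4 mA, and I_E = (β+1)I_B = 5.46 mA.
V_CE = V_CC − I_C·R_C − I_E·R_E = 20 − 5.4×2.2 − 5.46×1 = 2.66 V.
V_CE = 2.66 V > 0.2 V confirms active-region operation.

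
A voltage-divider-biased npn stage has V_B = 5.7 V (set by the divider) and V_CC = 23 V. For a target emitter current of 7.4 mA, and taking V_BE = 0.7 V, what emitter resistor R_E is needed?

R_E ≈ 0.68 kΩ

V_E = V_B − V_BE = 5.7 − 0.7 = 5 V.
R_E = V_E / I_E = 5 / 7.4 = 0.676 kΩ.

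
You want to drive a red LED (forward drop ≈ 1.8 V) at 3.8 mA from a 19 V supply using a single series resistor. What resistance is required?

The resistor drops V_S − V_D = 19 − 1.8 = 17.2 V at 3.8 mA.
R = 17.2 V / 3.8 mA = 4.53 kΩ.

R ≈ 4.5 kΩ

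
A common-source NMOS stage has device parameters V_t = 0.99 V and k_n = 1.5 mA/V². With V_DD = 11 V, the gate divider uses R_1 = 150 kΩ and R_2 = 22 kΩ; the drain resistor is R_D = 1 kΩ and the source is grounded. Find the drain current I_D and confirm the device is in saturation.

I_D ≈ 0.13 mA

V_G = V_DD·R_2/(R_1+R_2) = 11×22/172 = 1.41 V. With the source grounded, V_GS = V_G = 1.41 V.
Assume saturation: I_D = (k_n/2)(V_GS − V_t)² = (1.5/2)×(1.41 − 0.99)² = 0.75×0.417² = 0.13 mA.
V_DS = V_DD − I_D·R_D = 11 − 0.13×1 = 10.9 V.
Saturation requires V_DS ≥ V_GS − V_t = 0.417 V; 10.9 ≥ 0.417 ✓.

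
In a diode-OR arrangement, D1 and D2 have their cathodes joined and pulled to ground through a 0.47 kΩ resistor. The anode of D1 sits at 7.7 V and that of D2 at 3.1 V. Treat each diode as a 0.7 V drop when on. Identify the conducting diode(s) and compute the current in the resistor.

Only D1 conducts; I_R ≈ 15 mA

Assume both conduct. Then node N would need to be at both 7.7−0.7 = 7 V and 3.1−0.7 = 2.4 V, which is impossible.
Assume only D1 conducts: V_N = 7.7 − 0.7 = 7 V, so I_R = 7/0.47 = 14.9 mA.
Check D2: its anode-to-cathode voltage is 3.1 − 7 = -3.9 V < 0.7 V, so it is off. The assumption is consistent.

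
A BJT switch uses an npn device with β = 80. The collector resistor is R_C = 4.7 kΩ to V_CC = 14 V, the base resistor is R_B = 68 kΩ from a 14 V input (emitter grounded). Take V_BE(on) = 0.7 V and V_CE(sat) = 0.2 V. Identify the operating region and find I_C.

Assume active: I_B = (14 − 0.7)/68 = 0.196 mA, giving I_C = β·I_B = 15.6 mA.
But then V_CE = 14 − 15.6×4.7 = -59.5 V < V_CE(sat) = 0.2 V — impossible in the active region.
So the transistor is saturated. With V_CE = 0.2 V, I_C = (V_CC − 0.2)/R_C = 13.8/4.7 = 2.94 mA.
Check: β·I_B = 15.6 mA > I_C = 2.94 mA, confirming saturation.

saturation; I_C ≈ 2.9 mA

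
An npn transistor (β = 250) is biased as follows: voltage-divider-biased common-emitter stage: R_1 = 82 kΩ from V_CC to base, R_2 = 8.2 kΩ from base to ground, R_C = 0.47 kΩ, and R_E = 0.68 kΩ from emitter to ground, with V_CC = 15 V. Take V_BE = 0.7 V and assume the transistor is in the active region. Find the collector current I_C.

Thevenize the base divider: V_Th = V_CC·R_2/(R_1+R_2) = 15×8.2/90.2 = 1.36 V, R_Th = R_1‖R_2 = 7.45 kΩ.
Base-emitter loop: V_Th = I_B·R_Th + V_BE + (β+1)I_B·R_E, so I_B = (1.36 − 0.7) / (7.45 + 251×0.68) = 0.00373 mA.
I_C = β·I_B = 250×0.00373 = 0.931 mA, and I_E = (β+1)I_B = 0.935 mA.
V_CE = V_CC − I_C·R_C − I_E·R_E = 15 − 0.931×0.47 − 0.935×0.68 = 13.9 V.
V_CE = 13.9 V > 0.2 V confirms active-region operation.

I_C ≈ 0.93 mA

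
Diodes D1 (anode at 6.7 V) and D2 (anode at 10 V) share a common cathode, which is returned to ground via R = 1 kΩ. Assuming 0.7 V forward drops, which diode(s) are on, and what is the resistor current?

Assume both conduct. Then node N would need to be at both 6.7−0.7 = 6 V and 10−0.7 = 9.3 V, which is impossible.
Assume only D2 conducts: V_N = 10 − 0.7 = 9.3 V, so I_R = 9.3/1 = 9.3 mA.
Check D1: its anode-to-cathode voltage is 6.7 − 9.3 = -2.6 V < 0.7 V, so it is off. The assumption is consistent.

Only D2 conducts; I_R ≈ 9.3 mA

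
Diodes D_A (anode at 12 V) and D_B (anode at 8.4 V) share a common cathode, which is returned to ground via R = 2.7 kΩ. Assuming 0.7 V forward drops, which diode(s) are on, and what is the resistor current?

Assume both conduct. Then node N would need to be at both 12−0.7 = 11.3 V and 8.4−0.7 = 7.7 V, which is impossible.
Assume only D_A conducts: V_N = 12 − 0.7 = 11.3 V, so I_R = 11.3/2.7 = 4.19 mA.
Check D_B: its anode-to-cathode voltage is 8.4 − 11.3 = -2.9 V < 0.7 V, so it is off. The assumption is consistent.

Only D_A conducts; I_R ≈ 4.2 mA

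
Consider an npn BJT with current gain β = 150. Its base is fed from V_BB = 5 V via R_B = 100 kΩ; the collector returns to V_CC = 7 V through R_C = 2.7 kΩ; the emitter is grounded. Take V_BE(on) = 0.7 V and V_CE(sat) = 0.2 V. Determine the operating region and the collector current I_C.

Assume active: I_B = (5 − 0.7)/100 = 0.043 mA, giving I_C = β·I_B = 6.45 mA.
But then V_CE = 7 − 6.45×2.7 = -10.4 V < V_CE(sat) = 0.2 V — impossible in the active region.
So the transistor is saturated. With V_CE = 0.2 V, I_C = (V_CC − 0.2)/R_C = 6.8/2.7 = 2.52 mA.
Check: β·I_B = 6.45 mA > I_C = 2.52 mA, confirming saturation.

saturation; I_C ≈ 2.5 mA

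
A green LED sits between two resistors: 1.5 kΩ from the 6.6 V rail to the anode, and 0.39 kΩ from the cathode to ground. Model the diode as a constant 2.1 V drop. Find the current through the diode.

The two resistors are in series with the diode, so KVL gives 6.6 = I·1.5 + 2.1 + I·0.39.
I = (6.6 − 2.1) / (1.5 + 0.39) kΩ = 4.5 / 1.89 = 2.38 mA.

I ≈ 2.4 mA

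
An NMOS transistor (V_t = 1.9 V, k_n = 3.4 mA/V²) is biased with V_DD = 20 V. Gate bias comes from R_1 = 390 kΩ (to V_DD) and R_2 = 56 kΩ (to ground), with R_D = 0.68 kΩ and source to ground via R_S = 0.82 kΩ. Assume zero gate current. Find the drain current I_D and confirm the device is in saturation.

I_D ≈ 0.26 mA

V_G = V_DD·R_2/(R_1+R_2) = 20×56/446 = 2.51 V.
Assume saturation: I_D = (k_n/2)(V_GS − V_t)² with V_GS = V_G − I_D·R_S = 2.51 − 0.82·I_D.
Substituting gives 1.14·I_D² − 2.7·I_D + 0.635 = 0, with roots I_D = 0.264 or 2.1 mA.
The root I_D = 2.1 mA gives V_GS = 0.788 V ≤ V_t, so take I_D = 0.264 mA.
Then V_GS = 2.29 V and V_DS = V_DD − I_D(R_D+R_S) = 20 − 0.264×1.5 = 19.6 V.
Saturation requires V_DS ≥ V_GS − V_t = 0.394 V; 19.6 ≥ 0.394 ✓.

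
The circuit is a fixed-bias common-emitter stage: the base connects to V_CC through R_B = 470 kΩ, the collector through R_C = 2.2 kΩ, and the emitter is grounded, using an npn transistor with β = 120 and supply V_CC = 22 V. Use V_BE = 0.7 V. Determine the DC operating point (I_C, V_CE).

Base loop: V_CC = I_B·R_B + V_BE, so I_B = (22 − 0.7)/470 kΩ = 0.0453 mA.
In the active region I_C = β·I_B = 120 × 0.0453 = 5.44 mA.
Collector loop: V_CE = V_CC − I_C·R_C = 22 − 5.44×2.2 = 10 V.
Since V_CE = 10 V > V_CE(sat) ≈ 0.2 V, the transistor is in the active region as assumed.

I_C ≈ 5.4 mA, V_CE ≈ 10 V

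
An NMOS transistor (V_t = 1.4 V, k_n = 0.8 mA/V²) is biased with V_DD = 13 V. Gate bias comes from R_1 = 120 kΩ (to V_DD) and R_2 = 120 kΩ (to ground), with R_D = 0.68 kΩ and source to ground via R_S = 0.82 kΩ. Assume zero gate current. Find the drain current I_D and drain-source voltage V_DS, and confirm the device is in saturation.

I_D ≈ 2.9 mA, V_DS ≈ 8.6 V

V_G = V_DD·R_2/(R_1+R_2) = 13×120/240 = 6.5 V.
Assume saturation: I_D = (k_n/2)(V_GS − V_t)² with V_GS = V_G − I_D·R_S = 6.5 − 0.82·I_D.
Substituting gives 0.269·I_D² − 4.35·I_D + 10.4 = 0, with roots I_D = 2.92 or 13.2 mA.
The root I_D = 13.2 mA gives V_GS = -4.35 V ≤ V_t, so take I_D = 2.92 mA.
Then V_GS = 4.1 V and V_DS = V_DD − I_D(R_D+R_S) = 13 − 2.92×1.5 = 8.62 V.
Saturation requires V_DS ≥ V_GS − V_t = 2.7 V; 8.62 ≥ 2.7 ✓.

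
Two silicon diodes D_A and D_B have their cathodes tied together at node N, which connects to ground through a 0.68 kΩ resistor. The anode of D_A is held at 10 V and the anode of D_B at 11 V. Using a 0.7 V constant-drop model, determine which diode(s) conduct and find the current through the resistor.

Assume both conduct. Then node N would need to be at both 10−0.7 = 9.3 V and 11−0.7 = 10.3 V, which is impossible.
Assume only D_B conducts: V_N = 11 − 0.7 = 10.3 V, so I_R = 10.3/0.68 = 15.1 mA.
Check D_A: its anode-to-cathode voltage is 10 − 10.3 = -0.3 V < 0.7 V, so it is off. The assumption is consistent.

Only D_B conducts; I_R ≈ 15 mA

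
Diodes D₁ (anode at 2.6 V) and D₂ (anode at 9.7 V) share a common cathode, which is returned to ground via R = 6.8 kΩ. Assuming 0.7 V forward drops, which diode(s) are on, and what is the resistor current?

Assume both conduct. Then node N would need to be at both 2.6−0.7 = 1.9 V and 9.7−0.7 = 9 V, which is impossible.
Assume only D₂ conducts: V_N = 9.7 − 0.7 = 9 V, so I_R = 9/6.8 = 1.32 mA.
Check D₁: its anode-to-cathode voltage is 2.6 − 9 = -6.4 V < 0.7 V, so it is off. The assumption is consistent.

Only D₂ conducts; I_R ≈ 1.3 mA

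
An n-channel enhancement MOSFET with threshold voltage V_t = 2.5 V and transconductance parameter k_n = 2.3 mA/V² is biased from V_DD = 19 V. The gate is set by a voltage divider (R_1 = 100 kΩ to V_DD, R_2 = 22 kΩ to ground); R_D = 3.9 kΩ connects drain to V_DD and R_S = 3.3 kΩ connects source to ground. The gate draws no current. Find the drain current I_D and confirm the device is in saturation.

V_G = V_DD·R_2/(R_1+R_2) = 19×22/122 = 3.43 V.
Assume saturation: I_D = (k_n/2)(V_GS − V_t)² with V_GS = V_G − I_D·R_S = 3.43 − 3.3·I_D.
Substituting gives 12.5·I_D² − 8.03·I_D + 0.987 = 0, with roots I_D = 0.166 or 0.476 mA.
The root I_D = 0.476 mA gives V_GS = 1.86 V ≤ V_t, so take I_D = 0.166 mA.
Then V_GS = 2.88 V and V_DS = V_DD − I_D(R_D+R_S) = 19 − 0.166×7.2 = 17.8 V.
Saturation requires V_DS ≥ V_GS − V_t = 0.38 V; 17.8 ≥ 0.38 ✓.

I_D ≈ 0.17 mA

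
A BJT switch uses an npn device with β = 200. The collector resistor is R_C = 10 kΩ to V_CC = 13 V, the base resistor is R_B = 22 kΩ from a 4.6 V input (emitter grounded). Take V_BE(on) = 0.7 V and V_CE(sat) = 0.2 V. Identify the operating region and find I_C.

Assume active: I_B = (4.6 − 0.7)/22 = 0.177 mA, giving I_C = β·I_B = 35.5 mA.
But then V_CE = 13 − 35.5×10 = -342 V < V_CE(sat) = 0.2 V — impossible in the active region.
So the transistor is saturated. With V_CE = 0.2 V, I_C = (V_CC − 0.2)/R_C = 12.8/10 = 1.28 mA.
Check: β·I_B = 35.5 mA > I_C = 1.28 mA, confirming saturation.

saturation; I_C ≈ 1.3 mA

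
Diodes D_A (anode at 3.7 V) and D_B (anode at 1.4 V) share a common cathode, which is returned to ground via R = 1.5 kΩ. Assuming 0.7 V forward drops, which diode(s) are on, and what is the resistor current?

Assume both conduct. Then node N would need to be at both 3.7−0.7 = 3 V and 1.4−0.7 = 0.7 V, which is impossible.
Assume only D_A conducts: V_N = 3.7 − 0.7 = 3 V, so I_R = 3/1.5 = 2 mA.
Check D_B: its anode-to-cathode voltage is 1.4 − 3 = -1.6 V < 0.7 V, so it is off. The assumption is consistent.

Only D_A conducts; I_R ≈ 2 mA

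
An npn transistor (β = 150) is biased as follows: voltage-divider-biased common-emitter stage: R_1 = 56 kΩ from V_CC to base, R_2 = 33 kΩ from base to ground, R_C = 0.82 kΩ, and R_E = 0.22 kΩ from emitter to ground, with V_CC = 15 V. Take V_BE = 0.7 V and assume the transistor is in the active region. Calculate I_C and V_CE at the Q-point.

Thevenize the base divider: V_Th = V_CC·R_2/(R_1+R_2) = 15×33/89 = 5.56 V, R_Th = R_1‖R_2 = 20.8 kΩ.
Base-emitter loop: V_Th = I_B·R_Th + V_BE + (β+1)I_B·R_E, so I_B = (5.56 − 0.7) / (20.8 + 151×0.22) = 0.0901 mA.
I_C = β·I_B = 150×0.0901 = 13.5 mA, and I_E = (β+1)I_B = 13.6 mA.
V_CE = V_CC − I_C·R_C − I_E·R_E = 15 − 13.5×0.82 − 13.6×0.22 = 0.931 V.
V_CE = 0.931 V > 0.2 V confirms active-region operation.

I_C ≈ 14 mA, V_CE ≈ 0.93 V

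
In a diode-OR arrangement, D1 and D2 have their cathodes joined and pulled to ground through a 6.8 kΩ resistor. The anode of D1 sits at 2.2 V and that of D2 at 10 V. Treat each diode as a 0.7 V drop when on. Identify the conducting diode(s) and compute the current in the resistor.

Assume both conduct. Then node N would need to be at both 2.2−0.7 = 1.5 V and 10−0.7 = 9.3 V, which is impossible.
Assume only D2 conducts: V_N = 10 − 0.7 = 9.3 V, so I_R = 9.3/6.8 = 1.37 mA.
Check D1: its anode-to-cathode voltage is 2.2 − 9.3 = -7.1 V < 0.7 V, so it is off. The assumption is consistent.

Only D2 conducts; I_R ≈ 1.4 mA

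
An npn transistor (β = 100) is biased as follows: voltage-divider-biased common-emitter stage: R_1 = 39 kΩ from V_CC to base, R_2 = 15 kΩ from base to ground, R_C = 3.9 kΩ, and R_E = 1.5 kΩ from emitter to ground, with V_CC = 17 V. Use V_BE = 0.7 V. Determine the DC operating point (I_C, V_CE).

I_C ≈ 2.5 mA, V_CE ≈ 3.6 V

Thevenize the base divider: V_Th = V_CC·R_2/(R_1+R_2) = 17×15/54 = 4.72 V, R_Th = R_1‖R_2 = 10.8 kΩ.
Base-emitter loop: V_Th = I_B·R_Th + V_BE + (β+1)I_B·R_E, so I_B = (4.72 − 0.7) / (10.8 + 101×1.5) = 0.0248 mA.
I_C = β·I_B = 100×0.0248 = 2.48 mA, and I_E = (β+1)I_B = 2.5 mA.
V_CE = V_CC − I_C·R_C − I_E·R_E = 17 − 2.48×3.9 − 2.5×1.5 = 3.58 V.
V_CE = 3.58 V > 0.2 V confirms active-region operation.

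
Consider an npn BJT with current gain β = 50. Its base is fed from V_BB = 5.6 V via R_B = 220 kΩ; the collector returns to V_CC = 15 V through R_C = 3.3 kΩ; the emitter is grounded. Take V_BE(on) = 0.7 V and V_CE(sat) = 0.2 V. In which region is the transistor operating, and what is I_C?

active; I_C ≈ 1.1 mA

Assume active. Base-emitter loop: I_B = (V_BB − V_BE)/R_B = (5.6 − 0.7)/220 = 0.0223 mA.
I_C = β·I_B = 50×0.0223 = 1.11 mA.
V_CE = V_CC − I_C·R_C = 15 − 1.11×3.3 = 11.3 V > V_CE(sat), so the active-region assumption holds.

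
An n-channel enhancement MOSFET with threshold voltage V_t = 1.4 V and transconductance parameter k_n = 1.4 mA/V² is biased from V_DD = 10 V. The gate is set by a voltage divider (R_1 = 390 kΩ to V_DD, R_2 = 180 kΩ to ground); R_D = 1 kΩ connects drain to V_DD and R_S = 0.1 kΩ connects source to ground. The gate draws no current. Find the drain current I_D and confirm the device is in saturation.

I_D ≈ 1.8 mA

V_G = V_DD·R_2/(R_1+R_2) = 10×180/570 = 3.16 V.
Assume saturation: I_D = (k_n/2)(V_GS − V_t)² with V_GS = V_G − I_D·R_S = 3.16 − 0.1·I_D.
Substituting gives 0.007·I_D² − 1.25·I_D + 2.16 = 0, with roots I_D = 1.75 or 176 mA.
The root I_D = 176 mA gives V_GS = -14.5 V ≤ V_t, so take I_D = 1.75 mA.
Then V_GS = 2.98 V and V_DS = V_DD − I_D(R_D+R_S) = 10 − 1.75×1.1 = 8.07 V.
Saturation requires V_DS ≥ V_GS − V_t = 1.58 V; 8.07 ≥ 1.58 ✓.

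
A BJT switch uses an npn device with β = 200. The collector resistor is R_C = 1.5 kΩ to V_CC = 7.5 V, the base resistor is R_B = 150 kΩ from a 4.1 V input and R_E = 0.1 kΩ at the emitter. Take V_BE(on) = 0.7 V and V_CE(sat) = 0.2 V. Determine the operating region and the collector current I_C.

active; I_C ≈ 4 mA

Assume active. Base-emitter loop: I_B = (V_BB − V_BE)/(R_B + (β+1)R_E) = (4.1 − 0.7)/(150 + 201×0.1) = 0.02 mA.
I_C = β·I_B = 200×0.02 = 4 mA.
V_CE = V_CC − I_C·R_C − I_E·R_E = 7.5 − 4×1.5 − 4.02×0.1 = 1.1 V > V_CE(sat), so the active-region assumption holds.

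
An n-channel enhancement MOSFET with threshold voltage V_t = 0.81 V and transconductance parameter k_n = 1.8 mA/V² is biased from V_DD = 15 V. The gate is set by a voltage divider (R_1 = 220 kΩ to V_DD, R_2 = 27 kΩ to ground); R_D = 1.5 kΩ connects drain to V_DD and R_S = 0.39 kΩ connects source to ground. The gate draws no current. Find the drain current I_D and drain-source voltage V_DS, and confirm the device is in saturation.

V_G = V_DD·R_2/(R_1+R_2) = 15×27/247 = 1.64 V.
Assume saturation: I_D = (k_n/2)(V_GS − V_t)² with V_GS = V_G − I_D·R_S = 1.64 − 0.39·I_D.
Substituting gives 0.137·I_D² − 1.58·I_D + 0.62 = 0, with roots I_D = 0.406 or 11.2 mA.
The root I_D = 11.2 mA gives V_GS = -2.71 V ≤ V_t, so take I_D = 0.406 mA.
Then V_GS = 1.48 V and V_DS = V_DD − I_D(R_D+R_S) = 15 − 0.406×1.89 = 14.2 V.
Saturation requires V_DS ≥ V_GS − V_t = 0.671 V; 14.2 ≥ 0.671 ✓.

I_D ≈ 0.41 mA, V_DS ≈ 14 V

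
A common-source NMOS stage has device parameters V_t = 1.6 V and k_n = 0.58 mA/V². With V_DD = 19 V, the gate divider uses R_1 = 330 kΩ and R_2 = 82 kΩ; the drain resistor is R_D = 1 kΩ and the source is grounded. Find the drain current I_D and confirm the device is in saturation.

I_D ≈ 1.4 mA

V_G = V_DD·R_2/(R_1+R_2) = 19×82/412 = 3.78 V. With the source grounded, V_GS = V_G = 3.78 V.
Assume saturation: I_D = (k_n/2)(V_GS − V_t)² = (0.58/2)×(3.78 − 1.6)² = 0.29×2.18² = 1.38 mA.
V_DS = V_DD − I_D·R_D = 19 − 1.38×1 = 17.6 V.
Saturation requires V_DS ≥ V_GS − V_t = 2.18 V; 17.6 ≥ 2.18 ✓.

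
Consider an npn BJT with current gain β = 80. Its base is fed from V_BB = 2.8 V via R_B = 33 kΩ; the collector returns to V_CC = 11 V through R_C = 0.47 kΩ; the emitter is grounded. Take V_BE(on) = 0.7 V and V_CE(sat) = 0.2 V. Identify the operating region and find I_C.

Assume active. Base-emitter loop: I_B = (V_BB − V_BE)/R_B = (2.8 − 0.7)/33 = 0.0636 mA.
I_C = β·I_B = 80×0.0636 = 5.09 mA.
V_CE = V_CC − I_C·R_C = 11 − 5.09×0.47 = 8.61 V > V_CE(sat), so the active-region assumption holds.

active; I_C ≈ 5.1 mA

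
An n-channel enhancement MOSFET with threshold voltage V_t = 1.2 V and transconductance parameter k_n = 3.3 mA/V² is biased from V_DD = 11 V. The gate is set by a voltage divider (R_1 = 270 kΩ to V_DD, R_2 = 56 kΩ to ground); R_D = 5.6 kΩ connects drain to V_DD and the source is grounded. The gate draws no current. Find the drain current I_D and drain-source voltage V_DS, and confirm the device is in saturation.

V_G = V_DD·R_2/(R_1+R_2) = 11×56/326 = 1.89 V. With the source grounded, V_GS = V_G = 1.89 V.
Assume saturation: I_D = (k_n/2)(V_GS − V_t)² = (3.3/2)×(1.89 − 1.2)² = 1.65×0.69² = 0.785 mA.
V_DS = V_DD − I_D·R_D = 11 − 0.785×5.6 = 6.61 V.
Saturation requires V_DS ≥ V_GS − V_t = 0.69 V; 6.61 ≥ 0.69 ✓.

I_D ≈ 0.78 mA, V_DS ≈ 6.6 V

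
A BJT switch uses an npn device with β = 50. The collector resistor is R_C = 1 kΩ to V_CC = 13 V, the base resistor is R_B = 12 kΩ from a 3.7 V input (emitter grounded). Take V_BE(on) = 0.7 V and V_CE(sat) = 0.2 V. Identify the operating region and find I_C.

active; I_C ≈ 12 mA

Assume active. Base-emitter loop: I_B = (V_BB − V_BE)/R_B = (3.7 − 0.7)/12 = 0.25 mA.
I_C = β·I_B = 50×0.25 = 12.5 mA.
V_CE = V_CC − I_C·R_C = 13 − 12.5×1 = 0.5 V > V_CE(sat), so the active-region assumption holds.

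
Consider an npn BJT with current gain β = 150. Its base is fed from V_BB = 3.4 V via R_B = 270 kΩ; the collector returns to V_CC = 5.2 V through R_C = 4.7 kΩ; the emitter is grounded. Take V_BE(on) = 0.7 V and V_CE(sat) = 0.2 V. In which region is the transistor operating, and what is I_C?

saturation; I_C ≈ 1.1 mA

Assume active: I_B = (3.4 − 0.7)/270 = 0.01 mA, giving I_C = β·I_B = 1.5 mA.
But then V_CE = 5.2 − 1.5×4.7 = -1.85 V < V_CE(sat) = 0.2 V — impossible in the active region.
So the transistor is saturated. With V_CE = 0.2 V, I_C = (V_CC − 0.2)/R_C = 5/4.7 = 1.06 mA.
Check: β·I_B = 1.5 mA > I_C = 1.06 mA, confirming saturation.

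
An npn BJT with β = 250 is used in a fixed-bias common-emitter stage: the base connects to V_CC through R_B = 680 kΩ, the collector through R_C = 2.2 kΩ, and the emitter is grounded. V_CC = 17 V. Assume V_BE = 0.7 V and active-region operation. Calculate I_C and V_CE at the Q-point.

I_C ≈ 6 mA, V_CE ≈ 3.8 V

Base loop: V_CC = I_B·R_B + V_BE, so I_B = (17 − 0.7)/680 kΩ = 0.024 mA.
In the active region I_C = β·I_B = 250 × 0.024 = 5.99 mA.
Collector loop: V_CE = V_CC − I_C·R_C = 17 − 5.99×2.2 = 3.82 V.
Since V_CE = 3.82 V > V_CE(sat) ≈ 0.2 V, the transistor is in the active region as assumed.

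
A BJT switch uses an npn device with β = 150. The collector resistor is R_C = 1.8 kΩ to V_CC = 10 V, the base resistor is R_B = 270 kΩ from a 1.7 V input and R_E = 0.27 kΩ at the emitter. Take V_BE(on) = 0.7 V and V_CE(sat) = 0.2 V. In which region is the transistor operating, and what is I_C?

active; I_C ≈ 0.48 mA

Assume active. Base-emitter loop: I_B = (V_BB − V_BE)/(R_B + (β+1)R_E) = (1.7 − 0.7)/(270 + 151×0.27) = 0.00322 mA.
I_C = β·I_B = 150×0.00322 = 0.483 mA.
V_CE = V_CC − I_C·R_C − I_E·R_E = 10 − 0.483×1.8 − 0.486×0.27 = 9 V > V_CE(sat), so the active-region assumption holds.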